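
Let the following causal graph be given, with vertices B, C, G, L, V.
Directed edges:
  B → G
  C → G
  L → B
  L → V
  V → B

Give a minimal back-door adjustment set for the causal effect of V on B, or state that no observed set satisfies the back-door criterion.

V→B: minimal back-door set {L}.

desc(V)\{V}={B,G}; candidates ⊆ {C,L}.
size 0: {}; under {} V still reaches {B,G,L} ∋ B.
{L}: V⊥B given {L} in G with V→· removed — back-door holds.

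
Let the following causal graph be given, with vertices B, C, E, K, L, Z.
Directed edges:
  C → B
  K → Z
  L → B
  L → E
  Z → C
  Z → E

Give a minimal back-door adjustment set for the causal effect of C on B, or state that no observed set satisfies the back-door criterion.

desc(C)\{C}={B}; candidates ⊆ {E,K,L,Z}.
∅: C⊥B given ∅ in G with C→· removed — back-door holds.

C→B: minimal back-door set ∅.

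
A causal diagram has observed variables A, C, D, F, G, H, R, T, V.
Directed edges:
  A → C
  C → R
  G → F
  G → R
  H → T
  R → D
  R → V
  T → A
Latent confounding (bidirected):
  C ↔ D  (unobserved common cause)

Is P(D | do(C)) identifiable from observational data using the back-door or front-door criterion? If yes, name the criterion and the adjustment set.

P(D|do(C)): frontdoor, adjust for {R}.

desc(C)\{C}={D,R,V}; candidates ⊆ {A,F,G,H,T}.
C↔D: latent back-door arc(s) into C.
size 0: {}; under {} C still reaches {A,D,H,T} ∋ D.
size 1: {A}, {F}, {G} …(+2); under {A} C still reaches {D} ∋ D.
size 2: {A,F}, {A,G}, {A,H} …(+7); under {A,F} C still reaches {D} ∋ D.
C↔D cannot be blocked by any observed set — no back-door set.
{R}: (i) intercepts every directed C→D path; (ii) no back-door C→{R}; (iii) {C} blocks every back-door {R}→D. Front-door holds.
P(D|do(C)) = Σ_{R} P(R|C) Σ_{C'} P(D|R,C')P(C').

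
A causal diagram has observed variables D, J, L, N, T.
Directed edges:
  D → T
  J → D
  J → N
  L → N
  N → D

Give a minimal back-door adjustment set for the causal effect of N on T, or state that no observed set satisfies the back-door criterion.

N→T: minimal back-door set {J}.

desc(N)\{N}={D,T}; candidates ⊆ {J,L}.
size 0: {}; under {} N still reaches {D,J,L,T} ∋ T.
{J}: N⊥T given {J} in G with N→· removed — back-door holds.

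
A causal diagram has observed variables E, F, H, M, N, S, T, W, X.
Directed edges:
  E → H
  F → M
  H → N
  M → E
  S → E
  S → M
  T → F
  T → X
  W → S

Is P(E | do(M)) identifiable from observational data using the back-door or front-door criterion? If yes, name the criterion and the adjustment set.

desc(M)\{M}={E,H,N}; candidates ⊆ {F,S,T,W,X}.
size 0: {}; under {} M still reaches {E,F,H,N,S,T,W,X} ∋ E.
{S}: M⊥E given {S} in G with M→· removed — back-door holds.
P(E|do(M)) = Σ_{S} P(E|M,S)·P(S).

P(E|do(M)): backdoor, adjust for {S}.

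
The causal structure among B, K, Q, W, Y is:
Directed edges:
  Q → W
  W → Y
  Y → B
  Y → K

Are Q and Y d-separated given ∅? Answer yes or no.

No — Q and Y are d-connected given ∅.

Bayes-Ball from Q | ∅ reaches {B,K,W,Y}.
Y ∈ reach(Q|∅) ⇒ Q ⊥̸ Y | ∅.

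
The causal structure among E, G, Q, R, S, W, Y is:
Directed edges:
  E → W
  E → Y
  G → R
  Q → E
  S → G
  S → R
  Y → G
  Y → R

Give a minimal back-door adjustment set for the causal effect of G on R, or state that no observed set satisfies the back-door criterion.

desc(G)\{G}={R}; candidates ⊆ {E,Q,S,W,Y}.
size 0: {}; under {} G still reaches {E,Q,R,S,W,Y} ∋ R.
size 1: {E}, {Q}, {S} …(+2); under {E} G still reaches {R,S,Y} ∋ R.
{S,Y}: G⊥R given {S,Y} in G with G→· removed — back-door holds.

G→R: minimal back-door set {S, Y}.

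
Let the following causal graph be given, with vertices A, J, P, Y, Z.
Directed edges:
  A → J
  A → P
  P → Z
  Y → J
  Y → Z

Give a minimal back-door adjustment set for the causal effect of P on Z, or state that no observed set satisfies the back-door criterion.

P→Z: minimal back-door set ∅.

desc(P)\{P}={Z}; candidates ⊆ {A,J,Y}.
∅: P⊥Z given ∅ in G with P→· removed — back-door holds.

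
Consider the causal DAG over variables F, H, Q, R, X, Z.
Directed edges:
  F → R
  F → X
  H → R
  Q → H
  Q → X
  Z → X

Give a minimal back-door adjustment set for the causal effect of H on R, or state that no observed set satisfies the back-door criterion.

desc(H)\{H}={R}; candidates ⊆ {F,Q,X,Z}.
∅: H⊥R given ∅ in G with H→· removed — back-door holds.

H→R: minimal back-door set ∅.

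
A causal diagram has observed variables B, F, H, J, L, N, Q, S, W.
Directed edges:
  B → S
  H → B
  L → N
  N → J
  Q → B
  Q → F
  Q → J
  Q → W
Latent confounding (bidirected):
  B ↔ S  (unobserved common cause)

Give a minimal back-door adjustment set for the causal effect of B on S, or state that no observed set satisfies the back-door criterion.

desc(B)\{B}={S}; candidates ⊆ {F,H,J,L,N,Q,W}.
B↔S: latent back-door arc(s) into B.
size 0: {}; under {} B still reaches {F,H,J,Q,S,W} ∋ S.
size 1: {F}, {H}, {J} …(+4); under {F} B still reaches {H,J,Q,S,W} ∋ S.
size 2: {F,H}, {F,J}, {F,L} …(+18); under {F,H} B still reaches {J,Q,S,W} ∋ S.
B↔S cannot be blocked by any observed set — no back-door set.

B→S: no observed back-door set.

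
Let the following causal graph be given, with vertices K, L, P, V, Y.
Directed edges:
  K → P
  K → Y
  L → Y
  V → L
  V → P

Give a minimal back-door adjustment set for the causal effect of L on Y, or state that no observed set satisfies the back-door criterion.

L→Y: minimal back-door set ∅.

desc(L)\{L}={Y}; candidates ⊆ {K,P,V}.
∅: L⊥Y given ∅ in G with L→· removed — back-door holds.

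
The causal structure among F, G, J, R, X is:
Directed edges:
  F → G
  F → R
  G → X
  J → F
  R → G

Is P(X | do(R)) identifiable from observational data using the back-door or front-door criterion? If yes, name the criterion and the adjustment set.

desc(R)\{R}={G,X}; candidates ⊆ {F,J}.
size 0: {}; under {} R still reaches {F,G,J,X} ∋ X.
{F}: R⊥X given {F} in G with R→· removed — back-door holds.
P(X|do(R)) = Σ_{F} P(X|R,F)·P(F).

P(X|do(R)): backdoor, adjust for {F}.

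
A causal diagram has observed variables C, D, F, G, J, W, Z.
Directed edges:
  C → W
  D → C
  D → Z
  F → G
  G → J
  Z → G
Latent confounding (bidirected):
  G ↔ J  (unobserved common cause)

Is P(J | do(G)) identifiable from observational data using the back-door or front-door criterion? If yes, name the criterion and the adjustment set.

desc(G)\{G}={J}; candidates ⊆ {C,D,F,W,Z}.
G↔J: latent back-door arc(s) into G.
size 0: {}; under {} G still reaches {C,D,F,J,W,Z} ∋ J.
size 1: {C}, {D}, {F} …(+2); under {C} G still reaches {D,F,J,Z} ∋ J.
size 2: {C,D}, {C,F}, {C,W} …(+7); under {C,D} G still reaches {F,J,Z} ∋ J.
G↔J cannot be blocked by any observed set — no back-door set.
No mediator lies on a directed G→…→J path.
Neither criterion identifies P(J|do(G)) in this graph.

P(J|do(G)): not identifiable (no BD/FD set).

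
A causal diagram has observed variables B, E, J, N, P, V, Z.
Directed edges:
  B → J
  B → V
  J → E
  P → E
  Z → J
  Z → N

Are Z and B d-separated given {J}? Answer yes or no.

Bayes-Ball from Z | {J} reaches {B,N,V}.
B ∈ reach(Z|{J}) ⇒ Z ⊥̸ B | {J}.

No — Z and B are d-connected given {J}.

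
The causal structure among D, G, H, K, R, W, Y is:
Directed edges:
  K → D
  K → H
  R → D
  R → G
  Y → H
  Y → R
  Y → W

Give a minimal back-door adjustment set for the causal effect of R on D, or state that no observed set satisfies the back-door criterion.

desc(R)\{R}={D,G}; candidates ⊆ {H,K,W,Y}.
∅: R⊥D given ∅ in G with R→· removed — back-door holds.

R→D: minimal back-door set ∅.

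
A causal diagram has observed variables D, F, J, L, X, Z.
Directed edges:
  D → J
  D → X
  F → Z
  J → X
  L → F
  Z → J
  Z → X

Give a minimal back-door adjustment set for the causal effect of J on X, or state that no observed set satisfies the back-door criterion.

J→X: minimal back-door set {D, Z}.

desc(J)\{J}={X}; candidates ⊆ {D,F,L,Z}.
size 0: {}; under {} J still reaches {D,F,L,X,Z} ∋ X.
size 1: {D}, {F}, {L} …(+1); under {D} J still reaches {F,L,X,Z} ∋ X.
{D,Z}: J⊥X given {D,Z} in G with J→· removed — back-door holds.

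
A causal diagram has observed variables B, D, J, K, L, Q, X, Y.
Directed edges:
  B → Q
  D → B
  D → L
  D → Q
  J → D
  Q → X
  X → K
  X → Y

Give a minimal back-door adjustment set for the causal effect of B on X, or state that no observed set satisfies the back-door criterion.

desc(B)\{B}={K,Q,X,Y}; candidates ⊆ {D,J,L}.
size 0: {}; under {} B still reaches {D,J,K,L,Q,X,Y} ∋ X.
{D}: B⊥X given {D} in G with B→· removed — back-door holds.

B→X: minimal back-door set {D}.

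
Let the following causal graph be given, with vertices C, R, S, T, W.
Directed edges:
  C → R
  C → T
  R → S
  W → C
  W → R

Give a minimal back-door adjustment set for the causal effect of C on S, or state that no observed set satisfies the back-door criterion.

C→S: minimal back-door set {W}.

desc(C)\{C}={R,S,T}; candidates ⊆ {W}.
size 0: {}; under {} C still reaches {R,S,W} ∋ S.
{W}: C⊥S given {W} in G with C→· removed — back-door holds.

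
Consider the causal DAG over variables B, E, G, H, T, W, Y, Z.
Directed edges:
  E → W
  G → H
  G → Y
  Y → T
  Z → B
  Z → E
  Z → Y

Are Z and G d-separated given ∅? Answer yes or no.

Yes — Z ⊥ G | ∅.

Bayes-Ball from Z | ∅ reaches {B,E,T,W,Y}.
G ∉ reach(Z|∅) ⇒ Z ⊥ G | ∅.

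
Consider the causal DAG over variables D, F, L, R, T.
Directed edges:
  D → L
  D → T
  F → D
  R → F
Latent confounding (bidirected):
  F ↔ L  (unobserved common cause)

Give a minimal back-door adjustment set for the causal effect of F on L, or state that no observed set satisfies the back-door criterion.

F→L: no observed back-door set.

desc(F)\{F}={D,L,T}; candidates ⊆ {R}.
F↔L: latent back-door arc(s) into F.
size 0: {}; under {} F still reaches {L,R} ∋ L.
size 1: {R}; under {R} F still reaches {L} ∋ L.
F↔L cannot be blocked by any observed set — no back-door set.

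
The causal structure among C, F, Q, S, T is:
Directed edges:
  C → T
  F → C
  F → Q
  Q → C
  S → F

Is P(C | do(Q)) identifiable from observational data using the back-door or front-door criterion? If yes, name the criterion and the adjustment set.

P(C|do(Q)): backdoor, adjust for {F}.

desc(Q)\{Q}={C,T}; candidates ⊆ {F,S}.
size 0: {}; under {} Q still reaches {C,F,S,T} ∋ C.
{F}: Q⊥C given {F} in G with Q→· removed — back-door holds.
P(C|do(Q)) = Σ_{F} P(C|Q,F)·P(F).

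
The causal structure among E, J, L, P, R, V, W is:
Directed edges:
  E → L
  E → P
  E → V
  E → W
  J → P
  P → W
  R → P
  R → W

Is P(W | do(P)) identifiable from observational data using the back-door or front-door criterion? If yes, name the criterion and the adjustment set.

P(W|do(P)): backdoor, adjust for {E, R}.

desc(P)\{P}={W}; candidates ⊆ {E,J,L,R,V}.
size 0: {}; under {} P still reaches {E,J,L,R,V,W} ∋ W.
size 1: {E}, {J}, {L} …(+2); under {E} P still reaches {J,R,W} ∋ W.
{E,R}: P⊥W given {E,R} in G with P→· removed — back-door holds.
P(W|do(P)) = Σ_{E,R} P(W|P,E,R)·P(E,R).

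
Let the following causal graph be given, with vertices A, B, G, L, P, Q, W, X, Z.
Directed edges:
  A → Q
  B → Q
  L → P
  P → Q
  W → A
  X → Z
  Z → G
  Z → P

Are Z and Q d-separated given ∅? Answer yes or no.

Bayes-Ball from Z | ∅ reaches {G,P,Q,X}.
Q ∈ reach(Z|∅) ⇒ Z ⊥̸ Q | ∅.

No — Z and Q are d-connected given ∅.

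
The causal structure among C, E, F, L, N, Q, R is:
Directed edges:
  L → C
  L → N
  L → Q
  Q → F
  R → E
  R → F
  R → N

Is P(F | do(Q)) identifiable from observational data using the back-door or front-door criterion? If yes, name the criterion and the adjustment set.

P(F|do(Q)): backdoor, adjust for ∅.

desc(Q)\{Q}={F}; candidates ⊆ {C,E,L,N,R}.
∅: Q⊥F given ∅ in G with Q→· removed — back-door holds.
P(F|do(Q)) = P(F|Q) — no adjustment needed.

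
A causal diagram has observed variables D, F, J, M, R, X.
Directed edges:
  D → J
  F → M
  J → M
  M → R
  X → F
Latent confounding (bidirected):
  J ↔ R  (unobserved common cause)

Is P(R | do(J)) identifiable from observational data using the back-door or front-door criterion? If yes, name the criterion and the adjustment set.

P(R|do(J)): frontdoor, adjust for {M}.

desc(J)\{J}={M,R}; candidates ⊆ {D,F,X}.
J↔R: latent back-door arc(s) into J.
size 0: {}; under {} J still reaches {D,R} ∋ R.
size 1: {D}, {F}, {X}; under {D} J still reaches {R} ∋ R.
size 2: {D,F}, {D,X}, {F,X}; under {D,F} J still reaches {R} ∋ R.
J↔R cannot be blocked by any observed set — no back-door set.
{M}: (i) intercepts every directed J→R path; (ii) no back-door J→{M}; (iii) {J} blocks every back-door {M}→R. Front-door holds.
P(R|do(J)) = Σ_{M} P(M|J) Σ_{J'} P(R|M,J')P(J').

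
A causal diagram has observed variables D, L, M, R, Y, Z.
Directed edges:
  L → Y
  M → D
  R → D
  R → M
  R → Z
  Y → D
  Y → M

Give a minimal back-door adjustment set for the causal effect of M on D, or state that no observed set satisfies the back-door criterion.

M→D: minimal back-door set {R, Y}.

desc(M)\{M}={D}; candidates ⊆ {L,R,Y,Z}.
size 0: {}; under {} M still reaches {D,L,R,Y,Z} ∋ D.
size 1: {L}, {R}, {Y} …(+1); under {L} M still reaches {D,R,Y,Z} ∋ D.
{R,Y}: M⊥D given {R,Y} in G with M→· removed — back-door holds.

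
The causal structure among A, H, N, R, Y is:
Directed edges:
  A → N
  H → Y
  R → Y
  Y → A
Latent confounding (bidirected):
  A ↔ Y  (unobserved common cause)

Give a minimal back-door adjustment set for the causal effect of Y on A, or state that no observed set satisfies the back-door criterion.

desc(Y)\{Y}={A,N}; candidates ⊆ {H,R}.
Y↔A: latent back-door arc(s) into Y.
size 0: {}; under {} Y still reaches {A,H,N,R} ∋ A.
size 1: {H}, {R}; under {H} Y still reaches {A,N,R} ∋ A.
size 2: {H,R}; under {H,R} Y still reaches {A,N} ∋ A.
Y↔A cannot be blocked by any observed set — no back-door set.

Y→A: no observed back-door set.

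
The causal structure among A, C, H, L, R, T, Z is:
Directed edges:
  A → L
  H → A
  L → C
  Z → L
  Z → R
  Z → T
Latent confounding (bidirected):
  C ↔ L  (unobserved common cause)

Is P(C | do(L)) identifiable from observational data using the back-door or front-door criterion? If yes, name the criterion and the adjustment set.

P(C|do(L)): not identifiable (no BD/FD set).

desc(L)\{L}={C}; candidates ⊆ {A,H,R,T,Z}.
L↔C: latent back-door arc(s) into L.
size 0: {}; under {} L still reaches {A,C,H,R,T,Z} ∋ C.
size 1: {A}, {H}, {R} …(+2); under {A} L still reaches {C,R,T,Z} ∋ C.
size 2: {A,H}, {A,R}, {A,T} …(+7); under {A,H} L still reaches {C,R,T,Z} ∋ C.
L↔C cannot be blocked by any observed set — no back-door set.
No mediator lies on a directed L→…→C path.
Neither criterion identifies P(C|do(L)) in this graph.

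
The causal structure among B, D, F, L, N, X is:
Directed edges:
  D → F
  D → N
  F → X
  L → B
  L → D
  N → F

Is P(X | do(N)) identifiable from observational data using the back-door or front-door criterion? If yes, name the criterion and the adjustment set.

desc(N)\{N}={F,X}; candidates ⊆ {B,D,L}.
size 0: {}; under {} N still reaches {B,D,F,L,X} ∋ X.
{D}: N⊥X given {D} in G with N→· removed — back-door holds.
P(X|do(N)) = Σ_{D} P(X|N,D)·P(D).

P(X|do(N)): backdoor, adjust for {D}.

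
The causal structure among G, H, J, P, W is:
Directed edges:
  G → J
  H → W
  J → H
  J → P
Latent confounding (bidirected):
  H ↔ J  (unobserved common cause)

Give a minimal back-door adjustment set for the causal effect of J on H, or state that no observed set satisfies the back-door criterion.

J→H: no observed back-door set.

desc(J)\{J}={H,P,W}; candidates ⊆ {G}.
J↔H: latent back-door arc(s) into J.
size 0: {}; under {} J still reaches {G,H,W} ∋ H.
size 1: {G}; under {G} J still reaches {H,W} ∋ H.
J↔H cannot be blocked by any observed set — no back-door set.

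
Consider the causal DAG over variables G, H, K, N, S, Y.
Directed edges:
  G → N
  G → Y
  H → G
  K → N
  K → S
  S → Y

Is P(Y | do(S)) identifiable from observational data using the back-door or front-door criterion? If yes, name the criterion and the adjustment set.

desc(S)\{S}={Y}; candidates ⊆ {G,H,K,N}.
∅: S⊥Y given ∅ in G with S→· removed — back-door holds.
P(Y|do(S)) = P(Y|S) — no adjustment needed.

P(Y|do(S)): backdoor, adjust for ∅.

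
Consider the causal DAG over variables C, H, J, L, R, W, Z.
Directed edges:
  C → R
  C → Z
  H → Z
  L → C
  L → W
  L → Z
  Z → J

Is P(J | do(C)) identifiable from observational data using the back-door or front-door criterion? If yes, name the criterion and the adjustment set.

P(J|do(C)): backdoor, adjust for {L}.

desc(C)\{C}={J,R,Z}; candidates ⊆ {H,L,W}.
size 0: {}; under {} C still reaches {J,L,W,Z} ∋ J.
{L}: C⊥J given {L} in G with C→· removed — back-door holds.
P(J|do(C)) = Σ_{L} P(J|C,L)·P(L).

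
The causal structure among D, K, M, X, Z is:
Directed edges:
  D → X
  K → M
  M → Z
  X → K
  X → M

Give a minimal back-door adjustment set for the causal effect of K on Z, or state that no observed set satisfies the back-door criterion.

K→Z: minimal back-door set {X}.

desc(K)\{K}={M,Z}; candidates ⊆ {D,X}.
size 0: {}; under {} K still reaches {D,M,X,Z} ∋ Z.
{X}: K⊥Z given {X} in G with K→· removed — back-door holds.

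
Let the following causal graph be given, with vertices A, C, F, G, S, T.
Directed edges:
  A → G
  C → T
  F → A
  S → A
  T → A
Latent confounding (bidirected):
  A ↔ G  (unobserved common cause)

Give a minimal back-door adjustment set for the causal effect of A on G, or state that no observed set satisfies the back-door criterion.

desc(A)\{A}={G}; candidates ⊆ {C,F,S,T}.
A↔G: latent back-door arc(s) into A.
size 0: {}; under {} A still reaches {C,F,G,S,T} ∋ G.
size 1: {C}, {F}, {S} …(+1); under {C} A still reaches {F,G,S,T} ∋ G.
size 2: {C,F}, {C,S}, {C,T} …(+3); under {C,F} A still reaches {G,S,T} ∋ G.
A↔G cannot be blocked by any observed set — no back-door set.

A→G: no observed back-door set.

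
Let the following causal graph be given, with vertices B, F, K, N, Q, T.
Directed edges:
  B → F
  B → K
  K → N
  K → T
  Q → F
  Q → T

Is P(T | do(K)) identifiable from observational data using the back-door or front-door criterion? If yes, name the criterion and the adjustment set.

desc(K)\{K}={N,T}; candidates ⊆ {B,F,Q}.
∅: K⊥T given ∅ in G with K→· removed — back-door holds.
P(T|do(K)) = P(T|K) — no adjustment needed.

P(T|do(K)): backdoor, adjust for ∅.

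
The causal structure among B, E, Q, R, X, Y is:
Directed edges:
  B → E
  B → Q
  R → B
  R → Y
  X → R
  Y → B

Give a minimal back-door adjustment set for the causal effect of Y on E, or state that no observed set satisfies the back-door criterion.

desc(Y)\{Y}={B,E,Q}; candidates ⊆ {R,X}.
size 0: {}; under {} Y still reaches {B,E,Q,R,X} ∋ E.
{R}: Y⊥E given {R} in G with Y→· removed — back-door holds.

Y→E: minimal back-door set {R}.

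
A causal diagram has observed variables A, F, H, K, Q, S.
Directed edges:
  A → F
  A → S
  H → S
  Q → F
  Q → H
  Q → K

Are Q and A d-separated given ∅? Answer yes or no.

Bayes-Ball from Q | ∅ reaches {F,H,K,S}.
A ∉ reach(Q|∅) ⇒ Q ⊥ A | ∅.

Yes — Q ⊥ A | ∅.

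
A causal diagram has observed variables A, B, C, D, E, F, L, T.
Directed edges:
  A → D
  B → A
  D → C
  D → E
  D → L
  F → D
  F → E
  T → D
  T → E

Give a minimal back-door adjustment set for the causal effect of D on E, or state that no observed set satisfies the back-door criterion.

desc(D)\{D}={C,E,L}; candidates ⊆ {A,B,F,T}.
size 0: {}; under {} D still reaches {A,B,E,F,T} ∋ E.
size 1: {A}, {B}, {F} …(+1); under {A} D still reaches {E,F,T} ∋ E.
{F,T}: D⊥E given {F,T} in G with D→· removed — back-door holds.

D→E: minimal back-door set {F, T}.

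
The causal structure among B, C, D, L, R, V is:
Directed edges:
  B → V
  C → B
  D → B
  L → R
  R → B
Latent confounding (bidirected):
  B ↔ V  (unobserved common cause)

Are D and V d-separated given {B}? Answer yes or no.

No — D and V are d-connected given {B}.

Bayes-Ball from D | {B} reaches {C,L,R,V}.
V ∈ reach(D|{B}) ⇒ D ⊥̸ V | {B}.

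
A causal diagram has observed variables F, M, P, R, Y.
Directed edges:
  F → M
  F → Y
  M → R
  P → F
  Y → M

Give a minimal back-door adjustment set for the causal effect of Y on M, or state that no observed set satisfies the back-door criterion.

Y→M: minimal back-door set {F}.

desc(Y)\{Y}={M,R}; candidates ⊆ {F,P}.
size 0: {}; under {} Y still reaches {F,M,P,R} ∋ M.
{F}: Y⊥M given {F} in G with Y→· removed — back-door holds.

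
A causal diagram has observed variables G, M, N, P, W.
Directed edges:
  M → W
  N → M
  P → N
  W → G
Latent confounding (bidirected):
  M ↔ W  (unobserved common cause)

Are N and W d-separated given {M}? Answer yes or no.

Bayes-Ball from N | {M} reaches {G,P,W}.
W ∈ reach(N|{M}) ⇒ N ⊥̸ W | {M}.

No — N and W are d-connected given {M}.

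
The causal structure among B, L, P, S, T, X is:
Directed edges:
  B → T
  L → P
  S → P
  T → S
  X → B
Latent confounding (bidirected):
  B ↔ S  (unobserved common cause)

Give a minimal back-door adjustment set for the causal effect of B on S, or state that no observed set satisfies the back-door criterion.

B→S: no observed back-door set.

desc(B)\{B}={P,S,T}; candidates ⊆ {L,X}.
B↔S: latent back-door arc(s) into B.
size 0: {}; under {} B still reaches {P,S,X} ∋ S.
size 1: {L}, {X}; under {L} B still reaches {P,S,X} ∋ S.
size 2: {L,X}; under {L,X} B still reaches {P,S} ∋ S.
B↔S cannot be blocked by any observed set — no back-door set.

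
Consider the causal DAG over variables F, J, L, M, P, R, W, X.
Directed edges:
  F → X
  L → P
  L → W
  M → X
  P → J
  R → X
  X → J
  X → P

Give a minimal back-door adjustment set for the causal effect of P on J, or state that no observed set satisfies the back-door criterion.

P→J: minimal back-door set {X}.

desc(P)\{P}={J}; candidates ⊆ {F,L,M,R,W,X}.
size 0: {}; under {} P still reaches {F,J,L,M,R,W,X} ∋ J.
{X}: P⊥J given {X} in G with P→· removed — back-door holds.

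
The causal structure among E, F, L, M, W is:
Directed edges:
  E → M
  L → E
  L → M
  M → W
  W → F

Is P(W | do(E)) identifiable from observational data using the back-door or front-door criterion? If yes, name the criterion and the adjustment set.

desc(E)\{E}={F,M,W}; candidates ⊆ {L}.
size 0: {}; under {} E still reaches {F,L,M,W} ∋ W.
{L}: E⊥W given {L} in G with E→· removed — back-door holds.
P(W|do(E)) = Σ_{L} P(W|E,L)·P(L).

P(W|do(E)): backdoor, adjust for {L}.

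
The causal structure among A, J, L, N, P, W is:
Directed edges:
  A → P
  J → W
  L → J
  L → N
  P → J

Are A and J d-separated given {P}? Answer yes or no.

Yes — A ⊥ J | {P}.

Bayes-Ball from A | {P} reaches ∅.
J ∉ reach(A|{P}) ⇒ A ⊥ J | {P}.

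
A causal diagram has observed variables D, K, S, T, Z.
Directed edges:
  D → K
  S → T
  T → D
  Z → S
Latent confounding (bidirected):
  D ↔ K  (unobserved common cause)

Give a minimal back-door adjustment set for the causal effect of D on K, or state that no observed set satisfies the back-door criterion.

desc(D)\{D}={K}; candidates ⊆ {S,T,Z}.
D↔K: latent back-door arc(s) into D.
size 0: {}; under {} D still reaches {K,S,T,Z} ∋ K.
size 1: {S}, {T}, {Z}; under {S} D still reaches {K,T} ∋ K.
size 2: {S,T}, {S,Z}, {T,Z}; under {S,T} D still reaches {K} ∋ K.
D↔K cannot be blocked by any observed set — no back-door set.

D→K: no observed back-door set.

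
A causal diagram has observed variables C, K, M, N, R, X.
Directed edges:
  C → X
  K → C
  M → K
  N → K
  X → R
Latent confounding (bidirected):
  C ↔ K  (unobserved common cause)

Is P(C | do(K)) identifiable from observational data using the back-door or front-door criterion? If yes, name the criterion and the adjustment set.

P(C|do(K)): not identifiable (no BD/FD set).

desc(K)\{K}={C,R,X}; candidates ⊆ {M,N}.
K↔C: latent back-door arc(s) into K.
size 0: {}; under {} K still reaches {C,M,N,R,X} ∋ C.
size 1: {M}, {N}; under {M} K still reaches {C,N,R,X} ∋ C.
size 2: {M,N}; under {M,N} K still reaches {C,R,X} ∋ C.
K↔C cannot be blocked by any observed set — no back-door set.
No mediator lies on a directed K→…→C path.
Neither criterion identifies P(C|do(K)) in this graph.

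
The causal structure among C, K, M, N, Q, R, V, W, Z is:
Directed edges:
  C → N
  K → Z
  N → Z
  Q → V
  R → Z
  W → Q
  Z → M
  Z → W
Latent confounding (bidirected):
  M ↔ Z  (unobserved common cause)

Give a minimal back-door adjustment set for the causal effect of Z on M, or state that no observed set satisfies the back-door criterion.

Z→M: no observed back-door set.

desc(Z)\{Z}={M,Q,V,W}; candidates ⊆ {C,K,N,R}.
Z↔M: latent back-door arc(s) into Z.
size 0: {}; under {} Z still reaches {C,K,M,N,R} ∋ M.
size 1: {C}, {K}, {N} …(+1); under {C} Z still reaches {K,M,N,R} ∋ M.
size 2: {C,K}, {C,N}, {C,R} …(+3); under {C,K} Z still reaches {M,N,R} ∋ M.
Z↔M cannot be blocked by any observed set — no back-door set.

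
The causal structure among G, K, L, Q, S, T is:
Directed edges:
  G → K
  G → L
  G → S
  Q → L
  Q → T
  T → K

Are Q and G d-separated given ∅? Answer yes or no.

Bayes-Ball from Q | ∅ reaches {K,L,T}.
G ∉ reach(Q|∅) ⇒ Q ⊥ G | ∅.

Yes — Q ⊥ G | ∅.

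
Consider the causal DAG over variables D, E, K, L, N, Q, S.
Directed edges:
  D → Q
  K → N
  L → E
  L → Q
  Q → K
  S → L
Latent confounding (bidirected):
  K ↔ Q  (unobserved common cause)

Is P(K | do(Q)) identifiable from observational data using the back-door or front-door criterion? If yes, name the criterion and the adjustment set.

P(K|do(Q)): not identifiable (no BD/FD set).

desc(Q)\{Q}={K,N}; candidates ⊆ {D,E,L,S}.
Q↔K: latent back-door arc(s) into Q.
size 0: {}; under {} Q still reaches {D,E,K,L,N,S} ∋ K.
size 1: {D}, {E}, {L} …(+1); under {D} Q still reaches {E,K,L,N,S} ∋ K.
size 2: {D,E}, {D,L}, {D,S} …(+3); under {D,E} Q still reaches {K,L,N,S} ∋ K.
Q↔K cannot be blocked by any observed set — no back-door set.
No mediator lies on a directed Q→…→K path.
Neither criterion identifies P(K|do(Q)) in this graph.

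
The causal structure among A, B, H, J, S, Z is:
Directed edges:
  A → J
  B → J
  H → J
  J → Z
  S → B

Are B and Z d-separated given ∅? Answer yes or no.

Bayes-Ball from B | ∅ reaches {J,S,Z}.
Z ∈ reach(B|∅) ⇒ B ⊥̸ Z | ∅.

No — B and Z are d-connected given ∅.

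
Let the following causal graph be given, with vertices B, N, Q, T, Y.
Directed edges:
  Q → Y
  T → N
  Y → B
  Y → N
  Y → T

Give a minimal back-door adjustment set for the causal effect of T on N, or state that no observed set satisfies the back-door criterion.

desc(T)\{T}={N}; candidates ⊆ {B,Q,Y}.
size 0: {}; under {} T still reaches {B,N,Q,Y} ∋ N.
{Y}: T⊥N given {Y} in G with T→· removed — back-door holds.

T→N: minimal back-door set {Y}.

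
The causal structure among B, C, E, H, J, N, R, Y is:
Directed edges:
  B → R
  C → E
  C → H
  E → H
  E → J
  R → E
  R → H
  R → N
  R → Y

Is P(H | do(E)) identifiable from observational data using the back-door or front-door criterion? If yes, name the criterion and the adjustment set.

P(H|do(E)): backdoor, adjust for {C, R}.

desc(E)\{E}={H,J}; candidates ⊆ {B,C,N,R,Y}.
size 0: {}; under {} E still reaches {B,C,H,N,R,Y} ∋ H.
size 1: {B}, {C}, {N} …(+2); under {B} E still reaches {C,H,N,R,Y} ∋ H.
{C,R}: E⊥H given {C,R} in G with E→· removed — back-door holds.
P(H|do(E)) = Σ_{C,R} P(H|E,C,R)·P(C,R).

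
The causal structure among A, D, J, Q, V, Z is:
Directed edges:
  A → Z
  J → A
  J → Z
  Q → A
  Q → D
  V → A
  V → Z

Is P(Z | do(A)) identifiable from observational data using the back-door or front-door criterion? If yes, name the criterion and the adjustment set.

desc(A)\{A}={Z}; candidates ⊆ {D,J,Q,V}.
size 0: {}; under {} A still reaches {D,J,Q,V,Z} ∋ Z.
size 1: {D}, {J}, {Q} …(+1); under {D} A still reaches {J,Q,V,Z} ∋ Z.
{J,V}: A⊥Z given {J,V} in G with A→· removed — back-door holds.
P(Z|do(A)) = Σ_{J,V} P(Z|A,J,V)·P(J,V).

P(Z|do(A)): backdoor, adjust for {J, V}.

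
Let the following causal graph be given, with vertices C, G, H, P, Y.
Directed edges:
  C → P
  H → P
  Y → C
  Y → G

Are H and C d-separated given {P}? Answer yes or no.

Bayes-Ball from H | {P} reaches {C,G,Y}.
C ∈ reach(H|{P}) ⇒ H ⊥̸ C | {P}.

No — H and C are d-connected given {P}.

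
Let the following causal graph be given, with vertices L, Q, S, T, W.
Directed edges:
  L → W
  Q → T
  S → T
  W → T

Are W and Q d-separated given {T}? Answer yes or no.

Bayes-Ball from W | {T} reaches {L,Q,S}.
Q ∈ reach(W|{T}) ⇒ W ⊥̸ Q | {T}.

No — W and Q are d-connected given {T}.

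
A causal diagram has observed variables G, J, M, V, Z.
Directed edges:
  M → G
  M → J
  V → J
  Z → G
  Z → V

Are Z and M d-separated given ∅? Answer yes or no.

Bayes-Ball from Z | ∅ reaches {G,J,V}.
M ∉ reach(Z|∅) ⇒ Z ⊥ M | ∅.

Yes — Z ⊥ M | ∅.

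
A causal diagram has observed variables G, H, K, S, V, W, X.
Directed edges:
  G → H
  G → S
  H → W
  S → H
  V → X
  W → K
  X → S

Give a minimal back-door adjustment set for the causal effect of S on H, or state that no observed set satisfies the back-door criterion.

S→H: minimal back-door set {G}.

desc(S)\{S}={H,K,W}; candidates ⊆ {G,V,X}.
size 0: {}; under {} S still reaches {G,H,K,V,W,X} ∋ H.
{G}: S⊥H given {G} in G with S→· removed — back-door holds.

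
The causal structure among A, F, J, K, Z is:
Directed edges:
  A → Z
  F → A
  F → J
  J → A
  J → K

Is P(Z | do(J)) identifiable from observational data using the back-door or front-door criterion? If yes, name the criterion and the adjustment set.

P(Z|do(J)): backdoor, adjust for {F}.

desc(J)\{J}={A,K,Z}; candidates ⊆ {F}.
size 0: {}; under {} J still reaches {A,F,Z} ∋ Z.
{F}: J⊥Z given {F} in G with J→· removed — back-door holds.
P(Z|do(J)) = Σ_{F} P(Z|J,F)·P(F).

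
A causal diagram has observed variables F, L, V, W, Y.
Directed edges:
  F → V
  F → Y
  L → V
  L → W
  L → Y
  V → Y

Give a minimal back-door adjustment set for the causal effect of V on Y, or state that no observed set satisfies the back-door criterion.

desc(V)\{V}={Y}; candidates ⊆ {F,L,W}.
size 0: {}; under {} V still reaches {F,L,W,Y} ∋ Y.
size 1: {F}, {L}, {W}; under {F} V still reaches {L,W,Y} ∋ Y.
{F,L}: V⊥Y given {F,L} in G with V→· removed — back-door holds.

V→Y: minimal back-door set {F, L}.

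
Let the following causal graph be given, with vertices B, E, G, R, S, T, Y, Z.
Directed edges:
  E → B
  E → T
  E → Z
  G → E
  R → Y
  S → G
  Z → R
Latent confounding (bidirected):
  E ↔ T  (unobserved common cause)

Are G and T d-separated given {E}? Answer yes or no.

Bayes-Ball from G | {E} reaches {S,T}.
T ∈ reach(G|{E}) ⇒ G ⊥̸ T | {E}.

No — G and T are d-connected given {E}.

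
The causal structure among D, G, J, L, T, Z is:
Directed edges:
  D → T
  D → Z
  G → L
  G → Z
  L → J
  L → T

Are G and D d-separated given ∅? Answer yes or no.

Yes — G ⊥ D | ∅.

Bayes-Ball from G | ∅ reaches {J,L,T,Z}.
D ∉ reach(G|∅) ⇒ G ⊥ D | ∅.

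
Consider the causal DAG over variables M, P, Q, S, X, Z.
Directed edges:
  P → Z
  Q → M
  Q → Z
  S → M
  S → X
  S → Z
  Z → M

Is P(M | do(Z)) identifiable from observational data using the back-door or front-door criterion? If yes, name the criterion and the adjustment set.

P(M|do(Z)): backdoor, adjust for {Q, S}.

desc(Z)\{Z}={M}; candidates ⊆ {P,Q,S,X}.
size 0: {}; under {} Z still reaches {M,P,Q,S,X} ∋ M.
size 1: {P}, {Q}, {S} …(+1); under {P} Z still reaches {M,Q,S,X} ∋ M.
{Q,S}: Z⊥M given {Q,S} in G with Z→· removed — back-door holds.
P(M|do(Z)) = Σ_{Q,S} P(M|Z,Q,S)·P(Q,S).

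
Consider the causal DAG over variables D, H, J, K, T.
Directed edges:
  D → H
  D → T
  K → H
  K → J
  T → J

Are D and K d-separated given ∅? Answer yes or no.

Yes — D ⊥ K | ∅.

Bayes-Ball from D | ∅ reaches {H,J,T}.
K ∉ reach(D|∅) ⇒ D ⊥ K | ∅.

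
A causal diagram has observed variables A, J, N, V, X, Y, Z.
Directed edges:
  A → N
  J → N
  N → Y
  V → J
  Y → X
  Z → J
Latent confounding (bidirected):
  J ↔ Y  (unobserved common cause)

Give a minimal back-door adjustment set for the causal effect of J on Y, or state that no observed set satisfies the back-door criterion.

desc(J)\{J}={N,X,Y}; candidates ⊆ {A,V,Z}.
J↔Y: latent back-door arc(s) into J.
size 0: {}; under {} J still reaches {V,X,Y,Z} ∋ Y.
size 1: {A}, {V}, {Z}; under {A} J still reaches {V,X,Y,Z} ∋ Y.
size 2: {A,V}, {A,Z}, {V,Z}; under {A,V} J still reaches {X,Y,Z} ∋ Y.
J↔Y cannot be blocked by any observed set — no back-door set.

J→Y: no observed back-door set.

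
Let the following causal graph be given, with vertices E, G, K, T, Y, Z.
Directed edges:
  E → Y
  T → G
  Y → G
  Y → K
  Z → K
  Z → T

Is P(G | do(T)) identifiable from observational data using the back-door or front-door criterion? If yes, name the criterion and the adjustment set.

P(G|do(T)): backdoor, adjust for ∅.

desc(T)\{T}={G}; candidates ⊆ {E,K,Y,Z}.
∅: T⊥G given ∅ in G with T→· removed — back-door holds.
P(G|do(T)) = P(G|T) — no adjustment needed.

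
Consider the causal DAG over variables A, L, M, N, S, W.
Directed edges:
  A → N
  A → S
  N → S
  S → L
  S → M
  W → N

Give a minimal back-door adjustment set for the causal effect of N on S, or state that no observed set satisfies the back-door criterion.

N→S: minimal back-door set {A}.

desc(N)\{N}={L,M,S}; candidates ⊆ {A,W}.
size 0: {}; under {} N still reaches {A,L,M,S,W} ∋ S.
{A}: N⊥S given {A} in G with N→· removed — back-door holds.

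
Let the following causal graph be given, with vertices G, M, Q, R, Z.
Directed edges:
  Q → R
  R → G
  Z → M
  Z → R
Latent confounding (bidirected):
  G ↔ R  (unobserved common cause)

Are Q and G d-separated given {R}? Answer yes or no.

No — Q and G are d-connected given {R}.

Bayes-Ball from Q | {R} reaches {G,M,Z}.
G ∈ reach(Q|{R}) ⇒ Q ⊥̸ G | {R}.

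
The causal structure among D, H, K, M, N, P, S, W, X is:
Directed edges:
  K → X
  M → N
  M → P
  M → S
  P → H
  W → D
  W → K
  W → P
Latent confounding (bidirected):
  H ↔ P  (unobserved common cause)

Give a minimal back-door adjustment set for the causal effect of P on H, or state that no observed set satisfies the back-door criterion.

P→H: no observed back-door set.

desc(P)\{P}={H}; candidates ⊆ {D,K,M,N,S,W,X}.
P↔H: latent back-door arc(s) into P.
size 0: {}; under {} P still reaches {D,H,K,M,N,S,W,X} ∋ H.
size 1: {D}, {K}, {M} …(+4); under {D} P still reaches {H,K,M,N,S,W,X} ∋ H.
size 2: {D,K}, {D,M}, {D,N} …(+18); under {D,K} P still reaches {H,M,N,S,W} ∋ H.
P↔H cannot be blocked by any observed set — no back-door set.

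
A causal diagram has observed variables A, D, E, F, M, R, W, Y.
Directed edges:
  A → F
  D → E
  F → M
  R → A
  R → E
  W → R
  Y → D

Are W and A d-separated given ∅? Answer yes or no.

No — W and A are d-connected given ∅.

Bayes-Ball from W | ∅ reaches {A,E,F,M,R}.
A ∈ reach(W|∅) ⇒ W ⊥̸ A | ∅.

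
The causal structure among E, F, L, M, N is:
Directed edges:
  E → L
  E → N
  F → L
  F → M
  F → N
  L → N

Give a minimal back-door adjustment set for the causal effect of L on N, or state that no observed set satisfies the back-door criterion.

desc(L)\{L}={N}; candidates ⊆ {E,F,M}.
size 0: {}; under {} L still reaches {E,F,M,N} ∋ N.
size 1: {E}, {F}, {M}; under {E} L still reaches {F,M,N} ∋ N.
{E,F}: L⊥N given {E,F} in G with L→· removed — back-door holds.

L→N: minimal back-door set {E, F}.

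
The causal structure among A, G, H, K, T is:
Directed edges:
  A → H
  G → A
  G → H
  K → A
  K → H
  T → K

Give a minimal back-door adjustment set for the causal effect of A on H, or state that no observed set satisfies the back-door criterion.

desc(A)\{A}={H}; candidates ⊆ {G,K,T}.
size 0: {}; under {} A still reaches {G,H,K,T} ∋ H.
size 1: {G}, {K}, {T}; under {G} A still reaches {H,K,T} ∋ H.
{G,K}: A⊥H given {G,K} in G with A→· removed — back-door holds.

A→H: minimal back-door set {G, K}.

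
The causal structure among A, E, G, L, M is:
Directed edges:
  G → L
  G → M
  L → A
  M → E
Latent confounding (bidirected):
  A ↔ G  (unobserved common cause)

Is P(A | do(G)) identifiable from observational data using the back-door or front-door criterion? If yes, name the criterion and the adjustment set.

P(A|do(G)): frontdoor, adjust for {L}.

desc(G)\{G}={A,E,L,M}; candidates ⊆ {—}.
G↔A: latent back-door arc(s) into G.
size 0: {}; under {} G still reaches {A} ∋ A.
G↔A cannot be blocked by any observed set — no back-door set.
{L}: (i) intercepts every directed G→A path; (ii) no back-door G→{L}; (iii) {G} blocks every back-door {L}→A. Front-door holds.
P(A|do(G)) = Σ_{L} P(L|G) Σ_{G'} P(A|L,G')P(G').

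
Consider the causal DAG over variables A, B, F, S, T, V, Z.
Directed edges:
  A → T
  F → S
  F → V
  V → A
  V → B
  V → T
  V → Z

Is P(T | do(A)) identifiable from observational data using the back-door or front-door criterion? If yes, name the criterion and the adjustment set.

desc(A)\{A}={T}; candidates ⊆ {B,F,S,V,Z}.
size 0: {}; under {} A still reaches {B,F,S,T,V,Z} ∋ T.
{V}: A⊥T given {V} in G with A→· removed — back-door holds.
P(T|do(A)) = Σ_{V} P(T|A,V)·P(V).

P(T|do(A)): backdoor, adjust for {V}.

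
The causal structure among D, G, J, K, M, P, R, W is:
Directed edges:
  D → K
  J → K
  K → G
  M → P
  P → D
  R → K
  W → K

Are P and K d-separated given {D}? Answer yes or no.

Yes — P ⊥ K | {D}.

Bayes-Ball from P | {D} reaches {M}.
K ∉ reach(P|{D}) ⇒ P ⊥ K | {D}.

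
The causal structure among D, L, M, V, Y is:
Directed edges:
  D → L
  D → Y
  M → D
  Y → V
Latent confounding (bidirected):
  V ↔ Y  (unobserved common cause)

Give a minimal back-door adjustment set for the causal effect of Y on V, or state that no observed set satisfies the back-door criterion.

Y→V: no observed back-door set.

desc(Y)\{Y}={V}; candidates ⊆ {D,L,M}.
Y↔V: latent back-door arc(s) into Y.
size 0: {}; under {} Y still reaches {D,L,M,V} ∋ V.
size 1: {D}, {L}, {M}; under {D} Y still reaches {V} ∋ V.
size 2: {D,L}, {D,M}, {L,M}; under {D,L} Y still reaches {V} ∋ V.
Y↔V cannot be blocked by any observed set — no back-door set.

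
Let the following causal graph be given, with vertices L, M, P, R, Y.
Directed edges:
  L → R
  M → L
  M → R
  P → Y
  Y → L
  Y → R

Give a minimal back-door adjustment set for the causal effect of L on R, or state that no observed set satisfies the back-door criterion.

L→R: minimal back-door set {M, Y}.

desc(L)\{L}={R}; candidates ⊆ {M,P,Y}.
size 0: {}; under {} L still reaches {M,P,R,Y} ∋ R.
size 1: {M}, {P}, {Y}; under {M} L still reaches {P,R,Y} ∋ R.
{M,Y}: L⊥R given {M,Y} in G with L→· removed — back-door holds.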